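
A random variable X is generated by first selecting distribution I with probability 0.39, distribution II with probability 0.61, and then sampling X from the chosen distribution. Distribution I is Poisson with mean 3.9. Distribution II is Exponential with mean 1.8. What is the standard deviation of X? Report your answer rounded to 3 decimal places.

2.132

Per component, I: μ=3.9, E[X²]=19.11; II: μ=1.8, E[X²]=6.48.
E[X] = 0.39·3.9 + 0.61·1.8 = 2.619.
E[X²] = 0.39·19.11 + 0.61·6.48 = 11.4057.
Var(X) = E[X²] − (E[X])² = 11.4057 − 6.85916 = 4.54654.
SD(X) = √4.54654 = 2.13226.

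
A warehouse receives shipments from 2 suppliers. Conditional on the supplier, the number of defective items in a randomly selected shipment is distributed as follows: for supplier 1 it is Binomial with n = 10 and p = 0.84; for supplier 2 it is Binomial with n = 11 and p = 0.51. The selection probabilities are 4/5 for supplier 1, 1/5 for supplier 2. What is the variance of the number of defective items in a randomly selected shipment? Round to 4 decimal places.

2.8704

Per component, 1: μ=8.4, E[X²]=71.904; 2: μ=5.61, E[X²]=34.221.
E[X] = 0.8·8.4 + 0.2·5.61 = 7.842.
E[X²] = 0.8·71.904 + 0.2·34.221 = 64.3674.
Var(X) = E[X²] − (E[X])² = 64.3674 − 61.497 = 2.87044.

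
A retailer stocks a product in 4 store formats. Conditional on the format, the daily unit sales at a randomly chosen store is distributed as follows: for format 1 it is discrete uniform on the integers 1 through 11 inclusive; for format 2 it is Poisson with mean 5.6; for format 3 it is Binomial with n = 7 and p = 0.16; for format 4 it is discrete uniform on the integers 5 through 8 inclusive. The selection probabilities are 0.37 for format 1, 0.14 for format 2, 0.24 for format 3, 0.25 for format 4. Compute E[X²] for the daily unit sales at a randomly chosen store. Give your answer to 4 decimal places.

For each component E[X²] = Var + (mean)², giving 1: 46; 2: 36.96; 3: 2.1952; 4: 43.5.
Overall E[X²] = 0.37·46 + 0.14·36.96 + 0.24·2.1952 + 0.25·43.5 = 33.5962.

33.5962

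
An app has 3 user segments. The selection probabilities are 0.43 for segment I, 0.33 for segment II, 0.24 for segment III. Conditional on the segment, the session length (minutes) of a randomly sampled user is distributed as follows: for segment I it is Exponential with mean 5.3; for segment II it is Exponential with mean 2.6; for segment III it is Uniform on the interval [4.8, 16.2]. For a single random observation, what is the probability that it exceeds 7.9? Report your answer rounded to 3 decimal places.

Conditional on each segment, P(X > 7.9): I: 0.225245; II: 0.0479085; III: 0.72807.
By total probability, P(X > 7.9) = 0.43·0.225245 + 0.33·0.0479085 + 0.24·0.72807 = 0.287402.

0.287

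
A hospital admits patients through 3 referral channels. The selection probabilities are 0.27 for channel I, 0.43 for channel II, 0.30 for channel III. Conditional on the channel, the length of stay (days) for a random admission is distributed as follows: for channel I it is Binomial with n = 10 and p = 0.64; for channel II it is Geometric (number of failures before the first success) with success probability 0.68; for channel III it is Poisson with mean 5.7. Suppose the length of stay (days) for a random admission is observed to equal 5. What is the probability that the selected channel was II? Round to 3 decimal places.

0.010

Likelihoods P(X=5 | ·): I: 0.163611; II: 0.0022817; III: 0.16777.
Posterior ∝ prior × likelihood. Numerator for II: 0.43·0.0022817 = 0.000981132.
Normalizing constant: 0.27·0.163611 + 0.43·0.0022817 + 0.3·0.16777 = 0.0954872.
P(II | observation) = 0.000981132 / 0.0954872 = 0.010275.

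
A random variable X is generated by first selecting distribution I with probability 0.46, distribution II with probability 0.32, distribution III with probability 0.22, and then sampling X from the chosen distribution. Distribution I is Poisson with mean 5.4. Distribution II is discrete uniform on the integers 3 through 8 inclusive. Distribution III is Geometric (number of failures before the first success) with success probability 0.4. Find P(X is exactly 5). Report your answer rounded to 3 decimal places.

0.140

Conditional on each component, P(X = 5): I: 0.172821; II: 0.166667; III: 0.031104.
By total probability, P(X = 5) = 0.46·0.172821 + 0.32·0.166667 + 0.22·0.031104 = 0.139674.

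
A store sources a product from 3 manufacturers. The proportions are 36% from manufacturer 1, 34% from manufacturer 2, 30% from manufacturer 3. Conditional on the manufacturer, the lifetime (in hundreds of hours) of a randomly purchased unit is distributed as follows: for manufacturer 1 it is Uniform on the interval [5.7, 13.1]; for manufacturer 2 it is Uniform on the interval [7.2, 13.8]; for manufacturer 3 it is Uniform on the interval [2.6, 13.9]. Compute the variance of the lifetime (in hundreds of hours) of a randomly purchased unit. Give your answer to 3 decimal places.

Per component, 1: μ=9.4, E[X²]=92.9233; 2: μ=10.5, E[X²]=113.88; 3: μ=8.25, E[X²]=78.7033.
E[X] = 0.36·9.4 + 0.34·10.5 + 0.3·8.25 = 9.429.
E[X²] = 0.36·92.9233 + 0.34·113.88 + 0.3·78.7033 = 95.7826.
Var(X) = E[X²] − (E[X])² = 95.7826 − 88.906 = 6.87656.

6.877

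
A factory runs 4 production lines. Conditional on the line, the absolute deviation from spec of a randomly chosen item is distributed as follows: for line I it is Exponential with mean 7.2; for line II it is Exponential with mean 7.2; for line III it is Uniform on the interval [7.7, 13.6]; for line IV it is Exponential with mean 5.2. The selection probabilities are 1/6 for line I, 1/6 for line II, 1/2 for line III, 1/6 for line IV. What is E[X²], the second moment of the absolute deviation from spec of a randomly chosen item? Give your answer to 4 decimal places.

For each component E[X²] = Var + (mean)², giving I: 103.68; II: 103.68; III: 116.323; IV: 54.08.
Overall E[X²] = 0.166667·103.68 + 0.166667·103.68 + 0.5·116.323 + 0.166667·54.08 = 101.735.

101.7350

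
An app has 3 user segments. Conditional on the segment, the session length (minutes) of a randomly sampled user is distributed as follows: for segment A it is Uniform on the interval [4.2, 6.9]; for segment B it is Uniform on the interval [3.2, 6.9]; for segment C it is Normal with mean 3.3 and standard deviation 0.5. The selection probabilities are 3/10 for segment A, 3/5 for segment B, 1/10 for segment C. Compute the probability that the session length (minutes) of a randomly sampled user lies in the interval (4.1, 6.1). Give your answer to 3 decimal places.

Conditional on each segment, P(4.1 < X < 6.1): A: 0.703704; B: 0.540541; C: 0.0547993.
By total probability, P(4.1 < X < 6.1) = 0.3·0.703704 + 0.6·0.540541 + 0.1·0.0547993 = 0.540915.

0.541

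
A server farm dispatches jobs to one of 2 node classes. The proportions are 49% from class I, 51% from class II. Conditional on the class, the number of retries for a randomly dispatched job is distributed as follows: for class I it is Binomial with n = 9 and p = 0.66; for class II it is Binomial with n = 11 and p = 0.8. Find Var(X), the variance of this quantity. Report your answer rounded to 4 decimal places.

3.9313

Per component, I: μ=5.94, E[X²]=37.3032; II: μ=8.8, E[X²]=79.2.
E[X] = 0.49·5.94 + 0.51·8.8 = 7.3986.
E[X²] = 0.49·37.3032 + 0.51·79.2 = 58.6706.
Var(X) = E[X²] − (E[X])² = 58.6706 − 54.7393 = 3.93129.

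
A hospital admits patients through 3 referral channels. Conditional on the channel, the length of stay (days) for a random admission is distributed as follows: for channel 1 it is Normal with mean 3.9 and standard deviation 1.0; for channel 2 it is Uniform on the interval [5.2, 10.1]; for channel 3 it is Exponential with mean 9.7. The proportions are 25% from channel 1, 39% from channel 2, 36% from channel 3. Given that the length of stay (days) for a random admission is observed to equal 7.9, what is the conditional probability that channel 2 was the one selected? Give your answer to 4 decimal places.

Likelihoods f(7.9 | ·): 1: 0.00013383; 2: 0.204082; 3: 0.0456588.
Posterior ∝ prior × likelihood. Numerator for 2: 0.39·0.204082 = 0.0795918.
Normalizing constant: 0.25·0.00013383 + 0.39·0.204082 + 0.36·0.0456588 = 0.0960625.
P(2 | observation) = 0.0795918 / 0.0960625 = 0.828543.

0.8285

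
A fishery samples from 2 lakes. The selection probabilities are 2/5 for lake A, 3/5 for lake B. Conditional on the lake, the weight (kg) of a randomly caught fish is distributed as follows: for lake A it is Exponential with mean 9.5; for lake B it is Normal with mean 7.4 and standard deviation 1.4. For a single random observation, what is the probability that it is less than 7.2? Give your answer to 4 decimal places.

Conditional on each lake, P(X < 7.2): A: 0.531348; B: 0.443202.
By total probability, P(X < 7.2) = 0.4·0.531348 + 0.6·0.443202 = 0.47846.

0.4785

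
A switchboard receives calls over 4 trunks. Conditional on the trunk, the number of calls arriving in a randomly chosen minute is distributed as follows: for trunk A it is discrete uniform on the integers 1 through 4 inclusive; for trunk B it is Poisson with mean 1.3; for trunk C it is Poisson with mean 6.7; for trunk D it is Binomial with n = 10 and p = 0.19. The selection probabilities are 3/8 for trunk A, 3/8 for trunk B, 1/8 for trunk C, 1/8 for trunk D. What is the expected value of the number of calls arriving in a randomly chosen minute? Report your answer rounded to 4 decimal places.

Component means — A: 2.5; B: 1.3; C: 6.7; D: 1.9.
E[X] = 0.375·2.5 + 0.375·1.3 + 0.125·6.7 + 0.125·1.9 = 2.5.

2.5000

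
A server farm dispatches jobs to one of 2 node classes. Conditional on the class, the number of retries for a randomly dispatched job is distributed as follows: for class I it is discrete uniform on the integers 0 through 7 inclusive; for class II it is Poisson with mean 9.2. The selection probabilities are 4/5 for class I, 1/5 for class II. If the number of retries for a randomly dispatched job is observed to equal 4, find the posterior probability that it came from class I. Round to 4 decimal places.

0.9431

Likelihoods P(X=4 | ·): I: 0.125; II: 0.03016.
Posterior ∝ prior × likelihood. Numerator for I: 0.8·0.125 = 0.1.
Normalizing constant: 0.8·0.125 + 0.2·0.03016 = 0.106032.
P(I | observation) = 0.1 / 0.106032 = 0.943112.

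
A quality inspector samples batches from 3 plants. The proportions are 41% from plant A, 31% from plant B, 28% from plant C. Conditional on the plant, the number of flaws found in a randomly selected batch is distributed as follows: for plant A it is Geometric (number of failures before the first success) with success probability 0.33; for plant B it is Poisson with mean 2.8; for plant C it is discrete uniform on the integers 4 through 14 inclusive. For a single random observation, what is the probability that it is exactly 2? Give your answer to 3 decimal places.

0.135

Conditional on each plant, P(X = 2): A: 0.148137; B: 0.238375; C: 0.
By total probability, P(X = 2) = 0.41·0.148137 + 0.31·0.238375 + 0.28·0 = 0.134633.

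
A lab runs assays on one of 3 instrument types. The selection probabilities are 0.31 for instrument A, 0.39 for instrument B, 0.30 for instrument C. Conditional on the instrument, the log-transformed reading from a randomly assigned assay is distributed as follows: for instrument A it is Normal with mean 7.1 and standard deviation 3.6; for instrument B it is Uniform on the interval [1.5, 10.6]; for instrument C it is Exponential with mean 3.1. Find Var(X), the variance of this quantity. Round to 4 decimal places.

12.2314

Per component, A: μ=7.1, E[X²]=63.37; B: μ=6.05, E[X²]=43.5033; C: μ=3.1, E[X²]=19.22.
E[X] = 0.31·7.1 + 0.39·6.05 + 0.3·3.1 = 5.4905.
E[X²] = 0.31·63.37 + 0.39·43.5033 + 0.3·19.22 = 42.377.
Var(X) = E[X²] − (E[X])² = 42.377 − 30.1456 = 12.2314.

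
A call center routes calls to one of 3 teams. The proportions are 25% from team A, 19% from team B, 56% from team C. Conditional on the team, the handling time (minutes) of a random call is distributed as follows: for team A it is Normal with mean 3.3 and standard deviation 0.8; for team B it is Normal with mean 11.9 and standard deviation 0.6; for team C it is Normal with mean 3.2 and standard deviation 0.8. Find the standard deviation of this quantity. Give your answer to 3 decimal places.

3.486

Per component, A: μ=3.3, E[X²]=11.53; B: μ=11.9, E[X²]=141.97; C: μ=3.2, E[X²]=10.88.
E[X] = 0.25·3.3 + 0.19·11.9 + 0.56·3.2 = 4.878.
E[X²] = 0.25·11.53 + 0.19·141.97 + 0.56·10.88 = 35.9496.
Var(X) = E[X²] − (E[X])² = 35.9496 − 23.7949 = 12.1547.
SD(X) = √12.1547 = 3.48636.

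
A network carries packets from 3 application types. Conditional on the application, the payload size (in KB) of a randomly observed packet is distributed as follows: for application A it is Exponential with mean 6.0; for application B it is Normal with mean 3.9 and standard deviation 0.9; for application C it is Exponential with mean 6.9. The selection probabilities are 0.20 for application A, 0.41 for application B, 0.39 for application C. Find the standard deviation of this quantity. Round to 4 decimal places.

Per component, A: μ=6, E[X²]=72; B: μ=3.9, E[X²]=16.02; C: μ=6.9, E[X²]=95.22.
E[X] = 0.2·6 + 0.41·3.9 + 0.39·6.9 = 5.49.
E[X²] = 0.2·72 + 0.41·16.02 + 0.39·95.22 = 58.104.
Var(X) = E[X²] − (E[X])² = 58.104 − 30.1401 = 27.9639.
SD(X) = √27.9639 = 5.28809.

5.2881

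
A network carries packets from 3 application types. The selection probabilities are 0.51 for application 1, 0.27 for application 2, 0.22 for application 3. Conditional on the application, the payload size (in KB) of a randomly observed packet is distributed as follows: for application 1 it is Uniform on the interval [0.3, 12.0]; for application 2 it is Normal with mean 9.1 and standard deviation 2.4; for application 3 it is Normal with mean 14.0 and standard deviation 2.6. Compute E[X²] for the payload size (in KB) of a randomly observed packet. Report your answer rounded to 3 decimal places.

For each component E[X²] = Var + (mean)², giving 1: 49.23; 2: 88.57; 3: 202.76.
Overall E[X²] = 0.51·49.23 + 0.27·88.57 + 0.22·202.76 = 93.6284.

93.628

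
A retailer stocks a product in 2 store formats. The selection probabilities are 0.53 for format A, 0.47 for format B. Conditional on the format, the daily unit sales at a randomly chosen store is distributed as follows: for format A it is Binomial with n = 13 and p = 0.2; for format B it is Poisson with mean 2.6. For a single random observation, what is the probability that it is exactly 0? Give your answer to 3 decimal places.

0.064

Conditional on each format, P(X = 0): A: 0.0549756; B: 0.0742736.
By total probability, P(X = 0) = 0.53·0.0549756 + 0.47·0.0742736 = 0.0640456.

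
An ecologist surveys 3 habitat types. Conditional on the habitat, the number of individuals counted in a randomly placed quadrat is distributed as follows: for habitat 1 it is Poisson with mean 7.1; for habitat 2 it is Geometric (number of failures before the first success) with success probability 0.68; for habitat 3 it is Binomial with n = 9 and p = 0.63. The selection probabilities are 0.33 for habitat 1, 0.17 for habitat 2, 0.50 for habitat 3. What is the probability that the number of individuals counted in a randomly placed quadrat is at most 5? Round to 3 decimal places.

Conditional on each habitat, P(X ≤ 5): 1: 0.288119; 2: 0.998926; 3: 0.441573.
By total probability, P(X ≤ 5) = 0.33·0.288119 + 0.17·0.998926 + 0.5·0.441573 = 0.485684.

0.486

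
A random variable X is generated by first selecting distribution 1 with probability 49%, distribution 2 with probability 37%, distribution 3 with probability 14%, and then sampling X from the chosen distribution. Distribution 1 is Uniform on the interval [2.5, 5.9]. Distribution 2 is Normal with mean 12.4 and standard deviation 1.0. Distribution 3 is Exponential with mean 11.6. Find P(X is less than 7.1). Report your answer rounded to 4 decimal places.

Conditional on each component, P(X < 7.1): 1: 1; 2: 5.79013e-08; 3: 0.457772.
By total probability, P(X < 7.1) = 0.49·1 + 0.37·5.79013e-08 + 0.14·0.457772 = 0.554088.

0.5541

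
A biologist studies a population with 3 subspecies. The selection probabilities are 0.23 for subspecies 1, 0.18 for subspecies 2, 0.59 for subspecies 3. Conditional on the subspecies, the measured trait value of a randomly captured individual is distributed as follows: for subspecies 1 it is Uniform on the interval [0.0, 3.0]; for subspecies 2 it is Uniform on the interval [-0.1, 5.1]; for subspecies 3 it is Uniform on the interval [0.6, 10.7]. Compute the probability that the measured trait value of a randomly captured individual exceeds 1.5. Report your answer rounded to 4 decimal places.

0.7770

Conditional on each subspecies, P(X > 1.5): 1: 0.5; 2: 0.692308; 3: 0.910891.
By total probability, P(X > 1.5) = 0.23·0.5 + 0.18·0.692308 + 0.59·0.910891 = 0.777041.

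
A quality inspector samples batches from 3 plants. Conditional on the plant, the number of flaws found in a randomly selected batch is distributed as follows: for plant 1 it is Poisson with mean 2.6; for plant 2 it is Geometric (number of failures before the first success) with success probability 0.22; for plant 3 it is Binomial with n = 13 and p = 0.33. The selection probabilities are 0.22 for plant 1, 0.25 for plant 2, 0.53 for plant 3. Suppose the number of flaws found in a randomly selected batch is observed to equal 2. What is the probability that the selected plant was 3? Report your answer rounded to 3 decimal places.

Likelihoods P(X=2 | ·): 1: 0.251045; 2: 0.133848; 3: 0.10374.
Posterior ∝ prior × likelihood. Numerator for 3: 0.53·0.10374 = 0.0549821.
Normalizing constant: 0.22·0.251045 + 0.25·0.133848 + 0.53·0.10374 = 0.143674.
P(3 | observation) = 0.0549821 / 0.143674 = 0.382687.

0.383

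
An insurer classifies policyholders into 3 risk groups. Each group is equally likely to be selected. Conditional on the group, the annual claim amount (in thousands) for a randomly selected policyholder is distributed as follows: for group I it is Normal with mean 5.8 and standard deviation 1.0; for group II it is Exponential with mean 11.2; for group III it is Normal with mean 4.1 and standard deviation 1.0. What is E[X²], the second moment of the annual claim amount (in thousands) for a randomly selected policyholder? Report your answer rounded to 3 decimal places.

For each component E[X²] = Var + (mean)², giving I: 34.64; II: 250.88; III: 17.81.
Overall E[X²] = 0.333333·34.64 + 0.333333·250.88 + 0.333333·17.81 = 101.11.

101.110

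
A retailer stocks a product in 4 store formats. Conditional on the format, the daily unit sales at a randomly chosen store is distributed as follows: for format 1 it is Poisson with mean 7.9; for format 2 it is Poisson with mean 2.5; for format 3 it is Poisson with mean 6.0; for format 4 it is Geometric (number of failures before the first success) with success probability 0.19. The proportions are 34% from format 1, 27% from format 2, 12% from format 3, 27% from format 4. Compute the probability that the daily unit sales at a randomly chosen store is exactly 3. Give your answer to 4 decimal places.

0.1060

Conditional on each format, P(X = 3): 1: 0.0304652; 2: 0.213763; 3: 0.0892351; 4: 0.100974.
By total probability, P(X = 3) = 0.34·0.0304652 + 0.27·0.213763 + 0.12·0.0892351 + 0.27·0.100974 = 0.106045.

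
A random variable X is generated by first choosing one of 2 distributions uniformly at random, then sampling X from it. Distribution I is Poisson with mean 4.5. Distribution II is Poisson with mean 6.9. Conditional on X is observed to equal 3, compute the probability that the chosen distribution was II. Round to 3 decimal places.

Likelihoods P(X=3 | ·): I: 0.168718; II: 0.0551778.
Posterior ∝ prior × likelihood. Numerator for II: 0.5·0.0551778 = 0.0275889.
Normalizing constant: 0.5·0.168718 + 0.5·0.0551778 = 0.111948.
P(II | observation) = 0.0275889 / 0.111948 = 0.246444.

0.246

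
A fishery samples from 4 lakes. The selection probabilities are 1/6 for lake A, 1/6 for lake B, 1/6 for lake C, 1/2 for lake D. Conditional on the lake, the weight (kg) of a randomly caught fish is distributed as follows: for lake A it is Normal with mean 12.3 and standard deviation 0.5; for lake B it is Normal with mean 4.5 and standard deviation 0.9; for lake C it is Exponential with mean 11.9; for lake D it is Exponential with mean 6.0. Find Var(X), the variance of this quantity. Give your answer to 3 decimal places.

Per component, A: μ=12.3, E[X²]=151.54; B: μ=4.5, E[X²]=21.06; C: μ=11.9, E[X²]=283.22; D: μ=6, E[X²]=72.
E[X] = 0.166667·12.3 + 0.166667·4.5 + 0.166667·11.9 + 0.5·6 = 7.78333.
E[X²] = 0.166667·151.54 + 0.166667·21.06 + 0.166667·283.22 + 0.5·72 = 111.97.
Var(X) = E[X²] − (E[X])² = 111.97 − 60.5803 = 51.3897.

51.390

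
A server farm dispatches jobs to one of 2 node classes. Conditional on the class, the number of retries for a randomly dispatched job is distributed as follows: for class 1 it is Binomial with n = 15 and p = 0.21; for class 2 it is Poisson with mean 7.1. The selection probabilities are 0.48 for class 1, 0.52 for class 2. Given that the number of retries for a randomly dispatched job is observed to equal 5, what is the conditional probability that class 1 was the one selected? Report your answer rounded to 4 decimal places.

0.4635

Likelihoods P(X=5 | ·): 1: 0.116124; 2: 0.124057.
Posterior ∝ prior × likelihood. Numerator for 1: 0.48·0.116124 = 0.0557396.
Normalizing constant: 0.48·0.116124 + 0.52·0.124057 = 0.120249.
P(1 | observation) = 0.0557396 / 0.120249 = 0.463535.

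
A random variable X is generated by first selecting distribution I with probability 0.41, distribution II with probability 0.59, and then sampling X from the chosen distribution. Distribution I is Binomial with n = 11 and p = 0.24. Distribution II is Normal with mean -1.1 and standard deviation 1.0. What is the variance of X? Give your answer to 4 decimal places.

4.7962

Per component, I: μ=2.64, E[X²]=8.976; II: μ=-1.1, E[X²]=2.21.
E[X] = 0.41·2.64 + 0.59·-1.1 = 0.4334.
E[X²] = 0.41·8.976 + 0.59·2.21 = 4.98406.
Var(X) = E[X²] − (E[X])² = 4.98406 − 0.187836 = 4.79622.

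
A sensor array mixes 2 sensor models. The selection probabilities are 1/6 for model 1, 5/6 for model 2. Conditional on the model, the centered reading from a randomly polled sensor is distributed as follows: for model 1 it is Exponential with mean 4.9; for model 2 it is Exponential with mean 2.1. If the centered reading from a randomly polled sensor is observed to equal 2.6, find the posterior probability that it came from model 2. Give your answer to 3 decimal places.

0.852

Likelihoods f(2.6 | ·): 1: 0.12005; 2: 0.138065.
Posterior ∝ prior × likelihood. Numerator for 2: 0.833333·0.138065 = 0.115054.
Normalizing constant: 0.166667·0.12005 + 0.833333·0.138065 = 0.135062.
P(2 | observation) = 0.115054 / 0.135062 = 0.851859.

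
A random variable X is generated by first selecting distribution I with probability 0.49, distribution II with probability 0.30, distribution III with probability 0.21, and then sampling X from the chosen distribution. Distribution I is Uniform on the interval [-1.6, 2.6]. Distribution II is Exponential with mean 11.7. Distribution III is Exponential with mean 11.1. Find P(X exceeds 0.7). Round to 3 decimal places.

0.701

Conditional on each component, P(X > 0.7): I: 0.452381; II: 0.941926; III: 0.938884.
By total probability, P(X > 0.7) = 0.49·0.452381 + 0.3·0.941926 + 0.21·0.938884 = 0.70141.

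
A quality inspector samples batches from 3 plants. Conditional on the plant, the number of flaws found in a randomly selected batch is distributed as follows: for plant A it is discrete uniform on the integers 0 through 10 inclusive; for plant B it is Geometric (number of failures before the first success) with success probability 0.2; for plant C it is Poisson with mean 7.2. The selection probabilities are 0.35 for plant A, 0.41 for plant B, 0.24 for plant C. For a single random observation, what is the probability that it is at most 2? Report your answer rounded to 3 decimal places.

0.302

Conditional on each plant, P(X ≤ 2): A: 0.272727; B: 0.488; C: 0.0254735.
By total probability, P(X ≤ 2) = 0.35·0.272727 + 0.41·0.488 + 0.24·0.0254735 = 0.301648.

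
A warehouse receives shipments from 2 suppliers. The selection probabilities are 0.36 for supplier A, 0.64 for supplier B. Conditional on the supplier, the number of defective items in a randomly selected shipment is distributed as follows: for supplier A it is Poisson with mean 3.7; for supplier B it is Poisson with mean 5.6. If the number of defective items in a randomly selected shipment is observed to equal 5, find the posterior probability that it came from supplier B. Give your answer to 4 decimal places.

Likelihoods P(X=5 | ·): A: 0.142869; B: 0.169711.
Posterior ∝ prior × likelihood. Numerator for B: 0.64·0.169711 = 0.108615.
Normalizing constant: 0.36·0.142869 + 0.64·0.169711 = 0.160048.
P(B | observation) = 0.108615 / 0.160048 = 0.678641.

0.6786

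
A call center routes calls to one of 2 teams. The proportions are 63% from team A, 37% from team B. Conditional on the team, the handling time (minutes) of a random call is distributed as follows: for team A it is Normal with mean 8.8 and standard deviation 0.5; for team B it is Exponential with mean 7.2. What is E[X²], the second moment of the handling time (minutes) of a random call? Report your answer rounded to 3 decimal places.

87.306

For each component E[X²] = Var + (mean)², giving A: 77.69; B: 103.68.
Overall E[X²] = 0.63·77.69 + 0.37·103.68 = 87.3063.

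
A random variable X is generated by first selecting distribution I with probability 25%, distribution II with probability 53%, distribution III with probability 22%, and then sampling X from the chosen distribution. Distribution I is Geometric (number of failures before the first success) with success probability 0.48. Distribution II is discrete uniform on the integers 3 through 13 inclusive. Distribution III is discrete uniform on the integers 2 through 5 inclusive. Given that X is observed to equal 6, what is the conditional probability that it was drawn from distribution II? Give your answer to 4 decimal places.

0.9531

Likelihoods P(X=6 | ·): I: 0.00948989; II: 0.0909091; III: 0.
Posterior ∝ prior × likelihood. Numerator for II: 0.53·0.0909091 = 0.0481818.
Normalizing constant: 0.25·0.00948989 + 0.53·0.0909091 + 0.22·0 = 0.0505543.
P(II | observation) = 0.0481818 / 0.0505543 = 0.953071.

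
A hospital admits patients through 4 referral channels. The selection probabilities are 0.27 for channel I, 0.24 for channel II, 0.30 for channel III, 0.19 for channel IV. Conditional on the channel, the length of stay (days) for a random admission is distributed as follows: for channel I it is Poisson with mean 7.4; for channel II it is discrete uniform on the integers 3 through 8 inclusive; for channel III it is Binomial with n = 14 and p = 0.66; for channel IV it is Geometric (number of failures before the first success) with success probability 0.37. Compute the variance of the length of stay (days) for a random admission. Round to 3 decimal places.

Per component, I: μ=7.4, E[X²]=62.16; II: μ=5.5, E[X²]=33.1667; III: μ=9.24, E[X²]=88.5192; IV: μ=1.7027, E[X²]=7.5011.
E[X] = 0.27·7.4 + 0.24·5.5 + 0.3·9.24 + 0.19·1.7027 = 6.41351.
E[X²] = 0.27·62.16 + 0.24·33.1667 + 0.3·88.5192 + 0.19·7.5011 = 52.7242.
Var(X) = E[X²] − (E[X])² = 52.7242 − 41.1332 = 11.591.

11.591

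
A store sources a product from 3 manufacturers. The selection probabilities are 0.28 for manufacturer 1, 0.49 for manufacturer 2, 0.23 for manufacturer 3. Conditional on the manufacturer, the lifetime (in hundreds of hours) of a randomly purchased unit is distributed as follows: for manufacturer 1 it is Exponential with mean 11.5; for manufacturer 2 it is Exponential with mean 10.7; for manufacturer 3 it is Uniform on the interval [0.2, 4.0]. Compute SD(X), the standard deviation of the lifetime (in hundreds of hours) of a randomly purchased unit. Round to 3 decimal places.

Per component, 1: μ=11.5, E[X²]=264.5; 2: μ=10.7, E[X²]=228.98; 3: μ=2.1, E[X²]=5.61333.
E[X] = 0.28·11.5 + 0.49·10.7 + 0.23·2.1 = 8.946.
E[X²] = 0.28·264.5 + 0.49·228.98 + 0.23·5.61333 = 187.551.
Var(X) = E[X²] − (E[X])² = 187.551 − 80.0309 = 107.52.
SD(X) = √107.52 = 10.3692.

10.369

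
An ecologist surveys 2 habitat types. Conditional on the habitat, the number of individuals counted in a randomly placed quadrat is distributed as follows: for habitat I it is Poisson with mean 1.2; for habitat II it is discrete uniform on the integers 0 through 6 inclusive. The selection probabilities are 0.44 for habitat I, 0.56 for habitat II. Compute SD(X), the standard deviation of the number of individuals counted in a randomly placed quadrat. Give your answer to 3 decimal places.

1.888

Per component, I: μ=1.2, E[X²]=2.64; II: μ=3, E[X²]=13.
E[X] = 0.44·1.2 + 0.56·3 = 2.208.
E[X²] = 0.44·2.64 + 0.56·13 = 8.4416.
Var(X) = E[X²] − (E[X])² = 8.4416 − 4.87526 = 3.56634.
SD(X) = √3.56634 = 1.88847.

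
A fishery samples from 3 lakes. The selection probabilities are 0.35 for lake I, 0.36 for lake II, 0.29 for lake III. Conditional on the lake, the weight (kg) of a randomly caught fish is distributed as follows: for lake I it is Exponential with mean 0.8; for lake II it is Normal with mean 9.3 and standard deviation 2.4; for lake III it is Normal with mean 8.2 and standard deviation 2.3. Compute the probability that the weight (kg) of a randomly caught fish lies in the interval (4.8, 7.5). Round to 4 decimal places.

Conditional on each lake, P(4.8 < X < 7.5): I: 0.00239393; II: 0.196231; III: 0.310762.
By total probability, P(4.8 < X < 7.5) = 0.35·0.00239393 + 0.36·0.196231 + 0.29·0.310762 = 0.161602.

0.1616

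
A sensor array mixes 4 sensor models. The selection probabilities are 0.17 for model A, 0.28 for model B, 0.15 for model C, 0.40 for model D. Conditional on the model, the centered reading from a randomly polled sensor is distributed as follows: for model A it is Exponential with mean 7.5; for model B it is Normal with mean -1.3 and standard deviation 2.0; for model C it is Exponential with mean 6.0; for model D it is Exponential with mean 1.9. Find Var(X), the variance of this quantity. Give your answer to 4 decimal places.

27.7962

Per component, A: μ=7.5, E[X²]=112.5; B: μ=-1.3, E[X²]=5.69; C: μ=6, E[X²]=72; D: μ=1.9, E[X²]=7.22.
E[X] = 0.17·7.5 + 0.28·-1.3 + 0.15·6 + 0.4·1.9 = 2.571.
E[X²] = 0.17·112.5 + 0.28·5.69 + 0.15·72 + 0.4·7.22 = 34.4062.
Var(X) = E[X²] − (E[X])² = 34.4062 − 6.61004 = 27.7962.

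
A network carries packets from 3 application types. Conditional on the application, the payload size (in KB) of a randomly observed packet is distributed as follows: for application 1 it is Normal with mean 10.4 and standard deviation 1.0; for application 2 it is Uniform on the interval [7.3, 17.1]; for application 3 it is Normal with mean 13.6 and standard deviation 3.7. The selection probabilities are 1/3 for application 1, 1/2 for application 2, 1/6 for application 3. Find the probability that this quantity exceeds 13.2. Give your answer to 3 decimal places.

0.290

Conditional on each application, P(X > 13.2): 1: 0.00255513; 2: 0.397959; 3: 0.543045.
By total probability, P(X > 13.2) = 0.333333·0.00255513 + 0.5·0.397959 + 0.166667·0.543045 = 0.290339.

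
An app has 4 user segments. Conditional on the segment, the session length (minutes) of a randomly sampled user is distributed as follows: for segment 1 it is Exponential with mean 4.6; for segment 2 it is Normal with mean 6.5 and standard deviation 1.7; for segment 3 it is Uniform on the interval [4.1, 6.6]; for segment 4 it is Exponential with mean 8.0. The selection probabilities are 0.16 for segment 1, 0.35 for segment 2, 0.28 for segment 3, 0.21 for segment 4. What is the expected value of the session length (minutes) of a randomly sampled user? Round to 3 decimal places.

Component means — 1: 4.6; 2: 6.5; 3: 5.35; 4: 8.
E[X] = 0.16·4.6 + 0.35·6.5 + 0.28·5.35 + 0.21·8 = 6.189.

6.189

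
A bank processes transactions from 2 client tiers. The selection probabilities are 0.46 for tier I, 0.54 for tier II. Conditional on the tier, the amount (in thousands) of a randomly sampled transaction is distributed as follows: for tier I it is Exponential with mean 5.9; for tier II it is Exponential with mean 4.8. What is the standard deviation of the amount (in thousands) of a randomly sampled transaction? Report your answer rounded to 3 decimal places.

Per component, I: μ=5.9, E[X²]=69.62; II: μ=4.8, E[X²]=46.08.
E[X] = 0.46·5.9 + 0.54·4.8 = 5.306.
E[X²] = 0.46·69.62 + 0.54·46.08 = 56.9084.
Var(X) = E[X²] − (E[X])² = 56.9084 − 28.1536 = 28.7548.
SD(X) = √28.7548 = 5.36235.

5.362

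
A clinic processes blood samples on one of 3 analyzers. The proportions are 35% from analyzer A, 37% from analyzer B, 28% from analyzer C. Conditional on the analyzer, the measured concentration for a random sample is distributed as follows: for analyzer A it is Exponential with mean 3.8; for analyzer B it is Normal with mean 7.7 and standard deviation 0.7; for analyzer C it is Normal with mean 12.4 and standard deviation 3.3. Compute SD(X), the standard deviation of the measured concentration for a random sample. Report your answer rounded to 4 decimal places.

Per component, A: μ=3.8, E[X²]=28.88; B: μ=7.7, E[X²]=59.78; C: μ=12.4, E[X²]=164.65.
E[X] = 0.35·3.8 + 0.37·7.7 + 0.28·12.4 = 7.651.
E[X²] = 0.35·28.88 + 0.37·59.78 + 0.28·164.65 = 78.3286.
Var(X) = E[X²] − (E[X])² = 78.3286 − 58.5378 = 19.7908.
SD(X) = √19.7908 = 4.44869.

4.4487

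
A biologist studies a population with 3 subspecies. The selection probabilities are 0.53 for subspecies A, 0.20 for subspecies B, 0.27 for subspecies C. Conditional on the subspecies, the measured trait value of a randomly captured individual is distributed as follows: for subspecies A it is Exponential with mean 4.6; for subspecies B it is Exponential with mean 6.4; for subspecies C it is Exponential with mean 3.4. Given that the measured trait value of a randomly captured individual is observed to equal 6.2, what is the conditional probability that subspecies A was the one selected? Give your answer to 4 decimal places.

Likelihoods f(6.2 | ·): A: 0.0564792; B: 0.0593058; C: 0.0474867.
Posterior ∝ prior × likelihood. Numerator for A: 0.53·0.0564792 = 0.029934.
Normalizing constant: 0.53·0.0564792 + 0.2·0.0593058 + 0.27·0.0474867 = 0.0546166.
P(A | observation) = 0.029934 / 0.0546166 = 0.548075.

0.5481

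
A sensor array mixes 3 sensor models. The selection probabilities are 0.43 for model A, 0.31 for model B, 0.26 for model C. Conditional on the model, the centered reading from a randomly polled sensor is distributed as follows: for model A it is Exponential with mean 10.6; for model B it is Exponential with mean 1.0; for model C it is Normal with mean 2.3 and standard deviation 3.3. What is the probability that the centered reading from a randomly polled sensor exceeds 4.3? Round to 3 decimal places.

0.362

Conditional on each model, P(X > 4.3): A: 0.666536; B: 0.0135686; C: 0.272237.
By total probability, P(X > 4.3) = 0.43·0.666536 + 0.31·0.0135686 + 0.26·0.272237 = 0.361599.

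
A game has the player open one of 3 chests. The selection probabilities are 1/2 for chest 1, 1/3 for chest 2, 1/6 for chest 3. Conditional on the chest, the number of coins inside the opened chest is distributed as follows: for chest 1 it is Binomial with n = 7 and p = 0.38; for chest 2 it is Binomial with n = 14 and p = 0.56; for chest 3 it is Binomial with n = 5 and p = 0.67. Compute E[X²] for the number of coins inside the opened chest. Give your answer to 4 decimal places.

For each component E[X²] = Var + (mean)², giving 1: 8.7248; 2: 64.9152; 3: 12.328.
Overall E[X²] = 0.5·8.7248 + 0.333333·64.9152 + 0.166667·12.328 = 28.0555.

28.0555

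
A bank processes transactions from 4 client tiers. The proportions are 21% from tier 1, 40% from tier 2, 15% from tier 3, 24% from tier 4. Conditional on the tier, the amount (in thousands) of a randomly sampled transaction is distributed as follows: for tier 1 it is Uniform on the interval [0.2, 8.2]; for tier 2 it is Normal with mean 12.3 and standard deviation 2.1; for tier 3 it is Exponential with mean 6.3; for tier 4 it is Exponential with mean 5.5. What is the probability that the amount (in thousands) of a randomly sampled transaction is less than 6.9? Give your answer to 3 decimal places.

Conditional on each tier, P(X < 6.9): 1: 0.8375; 2: 0.005064; 3: 0.66554; 4: 0.714795.
By total probability, P(X < 6.9) = 0.21·0.8375 + 0.4·0.005064 + 0.15·0.66554 + 0.24·0.714795 = 0.449282.

0.449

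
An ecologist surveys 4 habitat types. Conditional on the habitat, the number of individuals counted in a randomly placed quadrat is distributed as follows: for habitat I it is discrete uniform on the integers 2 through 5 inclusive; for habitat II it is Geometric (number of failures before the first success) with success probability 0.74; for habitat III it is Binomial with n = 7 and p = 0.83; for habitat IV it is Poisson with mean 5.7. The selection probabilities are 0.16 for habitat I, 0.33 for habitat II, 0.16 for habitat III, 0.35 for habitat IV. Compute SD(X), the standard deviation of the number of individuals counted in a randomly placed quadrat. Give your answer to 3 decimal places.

Per component, I: μ=3.5, E[X²]=13.5; II: μ=0.351351, E[X²]=0.598247; III: μ=5.81, E[X²]=34.7438; IV: μ=5.7, E[X²]=38.19.
E[X] = 0.16·3.5 + 0.33·0.351351 + 0.16·5.81 + 0.35·5.7 = 3.60055.
E[X²] = 0.16·13.5 + 0.33·0.598247 + 0.16·34.7438 + 0.35·38.19 = 21.2829.
Var(X) = E[X²] − (E[X])² = 21.2829 − 12.9639 = 8.319.
SD(X) = √8.319 = 2.88427.

2.884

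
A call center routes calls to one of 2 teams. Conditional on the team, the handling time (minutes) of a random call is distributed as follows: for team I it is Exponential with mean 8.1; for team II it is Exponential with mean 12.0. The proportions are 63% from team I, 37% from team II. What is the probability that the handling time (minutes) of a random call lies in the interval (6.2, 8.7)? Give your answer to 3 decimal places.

Conditional on each team, P(6.2 < X < 8.7): I: 0.123519; II: 0.112181.
By total probability, P(6.2 < X < 8.7) = 0.63·0.123519 + 0.37·0.112181 = 0.119324.

0.119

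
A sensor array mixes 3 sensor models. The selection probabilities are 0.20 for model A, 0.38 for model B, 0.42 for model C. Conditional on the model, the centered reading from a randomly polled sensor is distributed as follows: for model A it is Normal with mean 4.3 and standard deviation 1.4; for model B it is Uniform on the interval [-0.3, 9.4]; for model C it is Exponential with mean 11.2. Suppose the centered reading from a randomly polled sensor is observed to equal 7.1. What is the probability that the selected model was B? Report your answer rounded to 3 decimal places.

0.587

Likelihoods f(7.1 | ·): A: 0.038565; B: 0.103093; C: 0.0473664.
Posterior ∝ prior × likelihood. Numerator for B: 0.38·0.103093 = 0.0391753.
Normalizing constant: 0.2·0.038565 + 0.38·0.103093 + 0.42·0.0473664 = 0.0667821.
P(B | observation) = 0.0391753 / 0.0667821 = 0.586613.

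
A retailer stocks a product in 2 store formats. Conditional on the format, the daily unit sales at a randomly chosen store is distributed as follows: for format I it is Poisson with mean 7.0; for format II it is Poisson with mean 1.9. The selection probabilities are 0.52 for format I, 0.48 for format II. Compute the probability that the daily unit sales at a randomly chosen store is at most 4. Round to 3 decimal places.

0.549

Conditional on each format, P(X ≤ 4): I: 0.172992; II: 0.955919.
By total probability, P(X ≤ 4) = 0.52·0.172992 + 0.48·0.955919 = 0.548797.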